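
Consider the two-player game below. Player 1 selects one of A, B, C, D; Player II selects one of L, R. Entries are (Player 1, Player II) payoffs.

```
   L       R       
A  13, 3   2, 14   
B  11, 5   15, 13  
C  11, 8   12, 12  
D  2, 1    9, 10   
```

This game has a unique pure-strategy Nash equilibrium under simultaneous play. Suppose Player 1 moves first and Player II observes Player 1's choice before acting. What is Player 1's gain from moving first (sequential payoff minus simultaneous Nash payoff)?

Backward induction with Player 1 moving first.
- A: Player II compares 3, 14 and picks R; Player 1 would get 2.
- B: Player II compares 5, 13 and picks R; Player 1 would get 15.
- C: Player II compares 8, 12 and picks R; Player 1 would get 12.
- D: Player II compares 1, 10 and picks R; Player 1 would get 9.
Player 1's induced payoffs are 2, 15, 12, 9, so Player 1 commits to B. Subgame-perfect outcome: (B, R) with payoffs (15, 13).
Under simultaneous play:
Player 1's best replies: L→A; R→B.
Player II's best replies: A→R; B→R; C→R; D→R.
Only (B, R) has each player best-responding; Nash payoffs (15, 13).
Player 1's commitment gain: 15 − 15 = 0.

0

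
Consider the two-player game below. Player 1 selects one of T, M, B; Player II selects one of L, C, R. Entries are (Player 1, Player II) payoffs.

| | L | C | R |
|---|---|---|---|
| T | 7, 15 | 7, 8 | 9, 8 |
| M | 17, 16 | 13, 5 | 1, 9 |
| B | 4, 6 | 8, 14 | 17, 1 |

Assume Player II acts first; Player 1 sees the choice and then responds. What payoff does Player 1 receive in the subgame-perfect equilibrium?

Solve by backward induction (Player II leads).
- L: Player 1 compares 7, 17, 4 and picks M; Player II would get 16.
- C: Player 1 compares 7, 13, 8 and picks M; Player II would get 5.
- R: Player 1 compares 9, 1, 17 and picks B; Player II would get 1.
Maximizing over 16, 5, 1, Player II chooses L. Subgame-perfect outcome: (M, L) with payoffs (17, 16).

17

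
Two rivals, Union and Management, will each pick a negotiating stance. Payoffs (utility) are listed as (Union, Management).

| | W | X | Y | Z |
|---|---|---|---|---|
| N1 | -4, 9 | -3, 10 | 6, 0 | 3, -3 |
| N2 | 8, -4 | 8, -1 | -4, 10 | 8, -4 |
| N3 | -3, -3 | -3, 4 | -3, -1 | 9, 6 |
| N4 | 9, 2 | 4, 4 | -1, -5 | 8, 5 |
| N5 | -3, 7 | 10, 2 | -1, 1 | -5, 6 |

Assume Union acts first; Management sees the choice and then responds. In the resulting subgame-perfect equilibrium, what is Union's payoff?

Management best-responds to each possible Union move:
- N1: BR = X, leader payoff -3.
- N2: BR = Y, leader payoff -4.
- N3: BR = Z, leader payoff 9.
- N4: BR = Z, leader payoff 8.
- N5: BR = W, leader payoff -3.
Maximizing over -3, -4, 9, 8, -3, Union chooses N3. Subgame-perfect outcome: (N3, Z) with payoffs (9, 6).

9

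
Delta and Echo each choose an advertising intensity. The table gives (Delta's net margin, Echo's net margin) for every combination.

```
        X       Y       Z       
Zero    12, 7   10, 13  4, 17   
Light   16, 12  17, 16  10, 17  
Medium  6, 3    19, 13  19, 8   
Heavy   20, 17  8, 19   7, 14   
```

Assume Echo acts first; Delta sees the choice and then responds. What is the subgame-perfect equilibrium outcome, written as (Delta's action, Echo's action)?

(Heavy, X)

Backward induction with Echo moving first.
- X: Delta compares 12, 16, 6, 20 and picks Heavy; Echo would get 17.
- Y: Delta compares 10, 17, 19, 8 and picks Medium; Echo would get 13.
- Z: Delta compares 4, 10, 19, 7 and picks Medium; Echo would get 8.
Maximizing over 17, 13, 8, Echo chooses X. Subgame-perfect outcome: (Heavy, X) with payoffs (20, 17).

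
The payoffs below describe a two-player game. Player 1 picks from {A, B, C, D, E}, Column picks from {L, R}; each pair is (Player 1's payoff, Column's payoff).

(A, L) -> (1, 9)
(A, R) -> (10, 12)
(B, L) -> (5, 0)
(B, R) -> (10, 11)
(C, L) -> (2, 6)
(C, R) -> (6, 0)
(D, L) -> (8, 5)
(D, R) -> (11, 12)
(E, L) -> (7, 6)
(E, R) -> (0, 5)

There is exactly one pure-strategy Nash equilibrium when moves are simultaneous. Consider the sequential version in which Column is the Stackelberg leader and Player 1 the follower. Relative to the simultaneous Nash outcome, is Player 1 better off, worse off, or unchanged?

Backward induction with Column moving first.
- L: BR = D, leader payoff 5.
- R: BR = D, leader payoff 12.
Among 5, 12, the best is 12 at R. Subgame-perfect outcome: (D, R) with payoffs (11, 12).
Under simultaneous play:
Player 1's best replies: L→D; R→D.
Column's best replies: A→R; B→R; C→L; D→R; E→L.
Only (D, R) has each player best-responding; Nash payoffs (11, 12).
Player 1 earns 11 sequentially versus 11 at the Nash outcome: unchanged.

unchanged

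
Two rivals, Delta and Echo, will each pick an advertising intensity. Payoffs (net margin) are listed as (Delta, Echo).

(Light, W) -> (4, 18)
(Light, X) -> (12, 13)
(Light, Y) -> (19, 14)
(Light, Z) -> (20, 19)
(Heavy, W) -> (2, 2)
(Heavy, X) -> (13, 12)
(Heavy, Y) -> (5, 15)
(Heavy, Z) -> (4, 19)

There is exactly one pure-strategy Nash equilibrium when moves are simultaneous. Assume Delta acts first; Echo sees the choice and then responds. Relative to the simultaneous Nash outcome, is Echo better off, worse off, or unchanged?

unchanged

Solve by backward induction (Delta leads).
- Light: BR = Z, leader payoff 20.
- Heavy: BR = Z, leader payoff 4.
Delta's induced payoffs are 20, 4, so Delta commits to Light. Subgame-perfect outcome: (Light, Z) with payoffs (20, 19).
For the simultaneous game, intersect best replies.
Delta's best replies: W→Light; X→Heavy; Y→Light; Z→Light.
Echo's best replies: Light→Z; Heavy→Z.
The unique mutual best reply is (Light, Z), giving (20, 19).
Echo earns 19 sequentially versus 19 at the Nash outcome: unchanged.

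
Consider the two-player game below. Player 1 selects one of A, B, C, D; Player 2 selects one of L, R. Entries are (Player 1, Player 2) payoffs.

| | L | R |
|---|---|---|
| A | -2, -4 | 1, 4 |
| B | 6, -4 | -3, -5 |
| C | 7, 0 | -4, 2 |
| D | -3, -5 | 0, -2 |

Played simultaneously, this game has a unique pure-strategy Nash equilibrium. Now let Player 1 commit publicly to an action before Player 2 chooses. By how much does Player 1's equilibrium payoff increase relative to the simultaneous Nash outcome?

5

Player 2 best-responds to each possible Player 1 move:
- A: BR = R, leader payoff 1.
- B: BR = L, leader payoff 6.
- C: BR = R, leader payoff -4.
- D: BR = R, leader payoff 0.
Among 1, 6, -4, 0, the best is 6 at B. Subgame-perfect outcome: (B, L) with payoffs (6, -4).
Now find the simultaneous Nash equilibrium.
Player 1's best replies: L→C; R→A.
Player 2's best replies: A→R; B→L; C→R; D→R.
The unique mutual best reply is (A, R), giving (1, 4).
Player 1's commitment gain: 6 − 1 = 5.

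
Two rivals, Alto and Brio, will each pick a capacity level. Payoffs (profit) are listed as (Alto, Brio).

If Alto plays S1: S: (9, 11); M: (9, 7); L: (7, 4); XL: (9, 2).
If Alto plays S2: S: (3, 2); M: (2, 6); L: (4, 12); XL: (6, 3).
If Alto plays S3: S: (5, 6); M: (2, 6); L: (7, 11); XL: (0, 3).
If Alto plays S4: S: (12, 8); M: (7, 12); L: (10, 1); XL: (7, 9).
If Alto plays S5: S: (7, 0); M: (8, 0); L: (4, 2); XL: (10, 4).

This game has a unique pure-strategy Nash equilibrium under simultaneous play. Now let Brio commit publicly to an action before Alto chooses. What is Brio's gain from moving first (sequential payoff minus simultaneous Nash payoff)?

4

Solve by backward induction (Brio leads).
- S → Alto plays S4 (best of 9, 3, 5, 12, 7); Brio gets 8.
- M → Alto plays S1 (best of 9, 2, 2, 7, 8); Brio gets 7.
- L → Alto plays S4 (best of 7, 4, 7, 10, 4); Brio gets 1.
- XL → Alto plays S5 (best of 9, 6, 0, 7, 10); Brio gets 4.
Brio's induced payoffs are 8, 7, 1, 4, so Brio commits to S. Subgame-perfect outcome: (S4, S) with payoffs (12, 8).
For the simultaneous game, intersect best replies.
Alto's best replies: S→S4; M→S1; L→S4; XL→S5.
Brio's best replies: S1→S; S2→L; S3→L; S4→M; S5→XL.
Only (S5, XL) has each player best-responding; Nash payoffs (10, 4).
Brio's commitment gain: 8 − 4 = 4.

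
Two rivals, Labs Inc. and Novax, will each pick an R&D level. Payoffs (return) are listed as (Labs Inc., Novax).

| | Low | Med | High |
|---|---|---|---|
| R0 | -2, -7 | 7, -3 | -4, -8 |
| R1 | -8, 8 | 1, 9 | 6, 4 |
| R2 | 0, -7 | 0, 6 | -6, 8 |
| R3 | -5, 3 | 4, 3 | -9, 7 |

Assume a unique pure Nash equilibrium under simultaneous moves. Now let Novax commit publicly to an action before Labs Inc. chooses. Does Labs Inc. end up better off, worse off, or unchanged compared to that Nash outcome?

worse off

Labs Inc. best-responds to each possible Novax move:
- Low: Labs Inc. compares -2, -8, 0, -5 and picks R2; Novax would get -7.
- Med: Labs Inc. compares 7, 1, 0, 4 and picks R0; Novax would get -3.
- High: Labs Inc. compares -4, 6, -6, -9 and picks R1; Novax would get 4.
Among -7, -3, 4, the best is 4 at High. Subgame-perfect outcome: (R1, High) with payoffs (6, 4).
Under simultaneous play:
Labs Inc.'s best replies: Low→R2; Med→R0; High→R1.
Novax's best replies: R0→Med; R1→Med; R2→High; R3→High.
Only (R0, Med) has each player best-responding; Nash payoffs (7, -3).
Labs Inc. earns 6 sequentially versus 7 at the Nash outcome: worse off.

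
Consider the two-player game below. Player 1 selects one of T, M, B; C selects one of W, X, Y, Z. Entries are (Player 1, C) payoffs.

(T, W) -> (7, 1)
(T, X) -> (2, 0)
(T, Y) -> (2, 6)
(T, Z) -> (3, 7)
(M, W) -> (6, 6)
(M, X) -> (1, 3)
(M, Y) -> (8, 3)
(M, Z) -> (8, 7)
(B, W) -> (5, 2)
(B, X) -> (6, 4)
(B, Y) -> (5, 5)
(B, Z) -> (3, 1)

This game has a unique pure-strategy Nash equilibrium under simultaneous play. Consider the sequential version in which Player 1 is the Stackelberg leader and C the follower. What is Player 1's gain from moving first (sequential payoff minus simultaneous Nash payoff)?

0

Solve by backward induction (Player 1 leads).
- T → C plays Z (best of 1, 0, 6, 7); Player 1 gets 3.
- M → C plays Z (best of 6, 3, 3, 7); Player 1 gets 8.
- B → C plays Y (best of 2, 4, 5, 1); Player 1 gets 5.
Among 3, 8, 5, the best is 8 at M. Subgame-perfect outcome: (M, Z) with payoffs (8, 7).
Now find the simultaneous Nash equilibrium.
Player 1's best replies: W→T; X→B; Y→M; Z→M.
C's best replies: T→Z; M→Z; B→Y.
Only (M, Z) has each player best-responding; Nash payoffs (8, 7).
Player 1's commitment gain: 8 − 8 = 0.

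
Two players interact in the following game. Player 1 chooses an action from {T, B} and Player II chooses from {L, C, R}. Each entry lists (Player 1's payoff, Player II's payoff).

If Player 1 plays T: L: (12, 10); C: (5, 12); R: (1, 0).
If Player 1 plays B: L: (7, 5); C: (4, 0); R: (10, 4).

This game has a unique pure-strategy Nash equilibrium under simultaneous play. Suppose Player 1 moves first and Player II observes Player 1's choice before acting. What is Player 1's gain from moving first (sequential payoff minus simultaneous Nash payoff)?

2

Solve by backward induction (Player 1 leads).
- T: Player II compares 10, 12, 0 and picks C; Player 1 would get 5.
- B: Player II compares 5, 0, 4 and picks L; Player 1 would get 7.
Player 1's induced payoffs are 5, 7, so Player 1 commits to B. Subgame-perfect outcome: (B, L) with payoffs (7, 5).
Now find the simultaneous Nash equilibrium.
Player 1's best replies: L→T; C→T; R→B.
Player II's best replies: T→C; B→L.
Only (T, C) has each player best-responding; Nash payoffs (5, 12).
Player 1's commitment gain: 7 − 5 = 2.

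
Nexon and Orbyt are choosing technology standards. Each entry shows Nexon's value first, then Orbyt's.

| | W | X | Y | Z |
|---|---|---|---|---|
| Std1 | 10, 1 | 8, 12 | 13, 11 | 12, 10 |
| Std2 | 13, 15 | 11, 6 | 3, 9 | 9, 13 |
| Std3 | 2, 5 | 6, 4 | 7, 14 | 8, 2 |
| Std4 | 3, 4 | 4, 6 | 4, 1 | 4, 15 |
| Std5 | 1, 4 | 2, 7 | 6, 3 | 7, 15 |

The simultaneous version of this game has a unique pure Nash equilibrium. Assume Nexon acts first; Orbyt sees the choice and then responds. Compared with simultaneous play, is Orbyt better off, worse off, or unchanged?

Backward induction with Nexon moving first.
- Std1 → Orbyt plays X (best of 1, 12, 11, 10); Nexon gets 8.
- Std2 → Orbyt plays W (best of 15, 6, 9, 13); Nexon gets 13.
- Std3 → Orbyt plays Y (best of 5, 4, 14, 2); Nexon gets 7.
- Std4 → Orbyt plays Z (best of 4, 6, 1, 15); Nexon gets 4.
- Std5 → Orbyt plays Z (best of 4, 7, 3, 15); Nexon gets 7.
Nexon's induced payoffs are 8, 13, 7, 4, 7, so Nexon commits to Std2. Subgame-perfect outcome: (Std2, W) with payoffs (13, 15).
For the simultaneous game, intersect best replies.
Nexon's best replies: W→Std2; X→Std2; Y→Std1; Z→Std1.
Orbyt's best replies: Std1→X; Std2→W; Std3→Y; Std4→Z; Std5→Z.
The unique mutual best reply is (Std2, W), giving (13, 15).
Orbyt earns 15 sequentially versus 15 at the Nash outcome: unchanged.

unchanged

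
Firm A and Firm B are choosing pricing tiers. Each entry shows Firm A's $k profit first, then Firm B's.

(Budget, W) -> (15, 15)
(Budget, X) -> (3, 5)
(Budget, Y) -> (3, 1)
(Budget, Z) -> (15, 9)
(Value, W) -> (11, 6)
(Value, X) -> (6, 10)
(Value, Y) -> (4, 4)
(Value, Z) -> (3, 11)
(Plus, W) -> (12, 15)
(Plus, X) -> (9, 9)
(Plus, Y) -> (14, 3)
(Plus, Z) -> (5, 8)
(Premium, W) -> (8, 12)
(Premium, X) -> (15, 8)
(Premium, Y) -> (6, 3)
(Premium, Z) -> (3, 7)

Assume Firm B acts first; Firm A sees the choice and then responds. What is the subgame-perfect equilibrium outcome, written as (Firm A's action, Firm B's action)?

Solve by backward induction (Firm B leads).
- W: Firm A compares 15, 11, 12, 8 and picks Budget; Firm B would get 15.
- X: Firm A compares 3, 6, 9, 15 and picks Premium; Firm B would get 8.
- Y: Firm A compares 3, 4, 14, 6 and picks Plus; Firm B would get 3.
- Z: Firm A compares 15, 3, 5, 3 and picks Budget; Firm B would get 9.
Firm B's induced payoffs are 15, 8, 3, 9, so Firm B commits to W. Subgame-perfect outcome: (Budget, W) with payoffs (15, 15).

(Budget, W)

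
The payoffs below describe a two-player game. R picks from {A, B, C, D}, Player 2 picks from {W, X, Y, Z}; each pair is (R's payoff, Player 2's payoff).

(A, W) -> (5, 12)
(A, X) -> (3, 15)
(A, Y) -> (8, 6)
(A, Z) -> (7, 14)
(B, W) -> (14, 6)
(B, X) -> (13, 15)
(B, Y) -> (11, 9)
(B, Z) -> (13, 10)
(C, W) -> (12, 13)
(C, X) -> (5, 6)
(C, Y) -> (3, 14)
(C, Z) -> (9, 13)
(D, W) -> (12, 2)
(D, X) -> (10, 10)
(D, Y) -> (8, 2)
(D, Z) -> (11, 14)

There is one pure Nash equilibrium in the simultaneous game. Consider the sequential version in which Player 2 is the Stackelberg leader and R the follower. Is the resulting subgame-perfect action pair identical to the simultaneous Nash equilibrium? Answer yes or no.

R best-responds to each possible Player 2 move:
- W: BR = B, leader payoff 6.
- X: BR = B, leader payoff 15.
- Y: BR = B, leader payoff 9.
- Z: BR = B, leader payoff 10.
Among 6, 15, 9, 10, the best is 15 at X. Subgame-perfect outcome: (B, X) with payoffs (13, 15).
For the simultaneous game, intersect best replies.
R's best replies: W→B; X→B; Y→B; Z→B.
Player 2's best replies: A→X; B→X; C→Y; D→Z.
The unique mutual best reply is (B, X), giving (13, 15).
Sequential outcome (B, X) coincides with the Nash profile (B, X).

yes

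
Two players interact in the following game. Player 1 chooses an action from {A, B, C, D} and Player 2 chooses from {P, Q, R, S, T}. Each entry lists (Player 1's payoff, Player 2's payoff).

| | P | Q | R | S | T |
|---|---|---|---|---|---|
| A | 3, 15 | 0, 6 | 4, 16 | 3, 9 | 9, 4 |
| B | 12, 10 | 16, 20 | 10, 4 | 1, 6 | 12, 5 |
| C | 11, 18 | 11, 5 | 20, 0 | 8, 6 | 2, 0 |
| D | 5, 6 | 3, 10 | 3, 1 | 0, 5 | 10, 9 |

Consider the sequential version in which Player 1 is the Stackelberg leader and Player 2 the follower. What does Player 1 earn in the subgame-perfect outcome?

Player 2 best-responds to each possible Player 1 move:
- A: BR = R, leader payoff 4.
- B: BR = Q, leader payoff 16.
- C: BR = P, leader payoff 11.
- D: BR = Q, leader payoff 3.
Among 4, 16, 11, 3, the best is 16 at B. Subgame-perfect outcome: (B, Q) with payoffs (16, 20).

16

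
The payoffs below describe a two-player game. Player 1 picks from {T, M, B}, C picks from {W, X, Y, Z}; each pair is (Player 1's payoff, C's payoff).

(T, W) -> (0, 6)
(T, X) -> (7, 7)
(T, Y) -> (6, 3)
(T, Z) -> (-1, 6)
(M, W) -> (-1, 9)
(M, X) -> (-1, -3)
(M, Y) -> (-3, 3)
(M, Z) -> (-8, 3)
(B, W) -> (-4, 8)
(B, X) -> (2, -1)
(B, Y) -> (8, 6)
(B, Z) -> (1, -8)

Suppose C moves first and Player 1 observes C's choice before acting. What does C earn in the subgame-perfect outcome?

7

Work backward from Player 1's decision.
- W → Player 1 plays T (best of 0, -1, -4); C gets 6.
- X → Player 1 plays T (best of 7, -1, 2); C gets 7.
- Y → Player 1 plays B (best of 6, -3, 8); C gets 6.
- Z → Player 1 plays B (best of -1, -8, 1); C gets -8.
Among 6, 7, 6, -8, the best is 7 at X. Subgame-perfect outcome: (T, X) with payoffs (7, 7).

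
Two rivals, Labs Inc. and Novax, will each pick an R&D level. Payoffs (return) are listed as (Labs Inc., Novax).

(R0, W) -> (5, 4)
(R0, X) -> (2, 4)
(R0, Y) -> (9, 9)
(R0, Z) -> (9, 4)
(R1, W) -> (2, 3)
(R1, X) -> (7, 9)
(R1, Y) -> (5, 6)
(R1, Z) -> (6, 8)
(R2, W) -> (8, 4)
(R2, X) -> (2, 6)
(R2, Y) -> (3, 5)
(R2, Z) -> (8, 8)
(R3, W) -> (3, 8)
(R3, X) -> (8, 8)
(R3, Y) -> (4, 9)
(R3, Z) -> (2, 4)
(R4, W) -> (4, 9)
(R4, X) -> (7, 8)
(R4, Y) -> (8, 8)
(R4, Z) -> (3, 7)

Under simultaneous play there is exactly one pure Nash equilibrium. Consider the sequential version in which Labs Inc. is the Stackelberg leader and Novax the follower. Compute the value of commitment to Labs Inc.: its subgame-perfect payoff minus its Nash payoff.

Work backward from Novax's decision.
- R0: Novax compares 4, 4, 9, 4 and picks Y; Labs Inc. would get 9.
- R1: Novax compares 3, 9, 6, 8 and picks X; Labs Inc. would get 7.
- R2: Novax compares 4, 6, 5, 8 and picks Z; Labs Inc. would get 8.
- R3: Novax compares 8, 8, 9, 4 and picks Y; Labs Inc. would get 4.
- R4: Novax compares 9, 8, 8, 7 and picks W; Labs Inc. would get 4.
Labs Inc.'s induced payoffs are 9, 7, 8, 4, 4, so Labs Inc. commits to R0. Subgame-perfect outcome: (R0, Y) with payoffs (9, 9).
Under simultaneous play:
Labs Inc.'s best replies: W→R2; X→R3; Y→R0; Z→R0.
Novax's best replies: R0→Y; R1→X; R2→Z; R3→Y; R4→W.
The unique mutual best reply is (R0, Y), giving (9, 9).
Labs Inc.'s commitment gain: 9 − 9 = 0.

0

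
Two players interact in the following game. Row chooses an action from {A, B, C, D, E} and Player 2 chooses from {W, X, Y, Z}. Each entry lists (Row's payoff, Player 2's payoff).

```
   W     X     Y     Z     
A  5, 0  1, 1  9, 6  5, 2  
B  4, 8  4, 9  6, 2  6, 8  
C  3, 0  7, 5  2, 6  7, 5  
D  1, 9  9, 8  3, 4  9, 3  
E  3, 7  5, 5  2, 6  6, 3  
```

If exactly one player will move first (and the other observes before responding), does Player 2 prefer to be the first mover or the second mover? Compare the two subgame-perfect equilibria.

If Row leads: Player 2's best replies are A→Y, B→X, C→Y, D→W, E→W; Row's induced payoffs 9, 4, 2, 1, 3; outcome (A, Y), payoffs (9, 6).
If Player 2 leads: Row's best replies are W→A, X→D, Y→A, Z→D; Player 2's induced payoffs 0, 8, 6, 3; outcome (D, X), payoffs (9, 8).
Player 2 gets 8 moving first and 6 moving second, so Player 2 prefers to move first.

first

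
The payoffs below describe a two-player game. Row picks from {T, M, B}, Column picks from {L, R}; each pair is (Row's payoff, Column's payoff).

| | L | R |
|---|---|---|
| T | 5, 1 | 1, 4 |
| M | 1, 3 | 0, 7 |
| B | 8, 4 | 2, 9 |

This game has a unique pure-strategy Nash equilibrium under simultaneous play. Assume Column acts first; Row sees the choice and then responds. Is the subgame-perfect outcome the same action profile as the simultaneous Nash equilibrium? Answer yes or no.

Solve by backward induction (Column leads).
- L → Row plays B (best of 5, 1, 8); Column gets 4.
- R → Row plays B (best of 1, 0, 2); Column gets 9.
Column's induced payoffs are 4, 9, so Column commits to R. Subgame-perfect outcome: (B, R) with payoffs (2, 9).
For the simultaneous game, intersect best replies.
Row's best replies: L→B; R→B.
Column's best replies: T→R; M→R; B→R.
Only (B, R) has each player best-responding; Nash payoffs (2, 9).
Sequential outcome (B, R) coincides with the Nash profile (B, R).

yes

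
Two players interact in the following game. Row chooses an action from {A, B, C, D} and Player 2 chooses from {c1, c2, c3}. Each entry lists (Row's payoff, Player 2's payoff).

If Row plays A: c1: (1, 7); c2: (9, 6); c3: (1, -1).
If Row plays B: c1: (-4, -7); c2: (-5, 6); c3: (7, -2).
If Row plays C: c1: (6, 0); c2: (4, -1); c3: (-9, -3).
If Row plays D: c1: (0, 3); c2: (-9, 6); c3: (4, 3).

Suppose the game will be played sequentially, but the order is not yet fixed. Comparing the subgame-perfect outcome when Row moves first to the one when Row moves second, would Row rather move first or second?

second

If Row leads: Player 2's best replies are A→c1, B→c2, C→c1, D→c2; Row's induced payoffs 1, -5, 6, -9; outcome (C, c1), payoffs (6, 0).
If Player 2 leads: Row's best replies are c1→C, c2→A, c3→B; Player 2's induced payoffs 0, 6, -2; outcome (A, c2), payoffs (9, 6).
Row gets 6 moving first and 9 moving second, so Row prefers to move second.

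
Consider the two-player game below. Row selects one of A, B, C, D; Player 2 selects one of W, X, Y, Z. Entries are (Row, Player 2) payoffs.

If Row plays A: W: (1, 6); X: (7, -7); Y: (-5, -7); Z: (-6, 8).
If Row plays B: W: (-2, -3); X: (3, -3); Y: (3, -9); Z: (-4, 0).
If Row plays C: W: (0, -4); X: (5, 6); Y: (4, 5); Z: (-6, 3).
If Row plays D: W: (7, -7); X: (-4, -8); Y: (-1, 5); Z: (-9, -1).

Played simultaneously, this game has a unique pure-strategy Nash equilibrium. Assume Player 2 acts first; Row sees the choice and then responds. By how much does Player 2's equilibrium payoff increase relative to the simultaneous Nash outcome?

5

Backward induction with Player 2 moving first.
- W → Row plays D (best of 1, -2, 0, 7); Player 2 gets -7.
- X → Row plays A (best of 7, 3, 5, -4); Player 2 gets -7.
- Y → Row plays C (best of -5, 3, 4, -1); Player 2 gets 5.
- Z → Row plays B (best of -6, -4, -6, -9); Player 2 gets 0.
Among -7, -7, 5, 0, the best is 5 at Y. Subgame-perfect outcome: (C, Y) with payoffs (4, 5).
Under simultaneous play:
Row's best replies: W→D; X→A; Y→C; Z→B.
Player 2's best replies: A→Z; B→Z; C→X; D→Y.
The unique mutual best reply is (B, Z), giving (-4, 0).
Player 2's commitment gain: 5 − 0 = 5.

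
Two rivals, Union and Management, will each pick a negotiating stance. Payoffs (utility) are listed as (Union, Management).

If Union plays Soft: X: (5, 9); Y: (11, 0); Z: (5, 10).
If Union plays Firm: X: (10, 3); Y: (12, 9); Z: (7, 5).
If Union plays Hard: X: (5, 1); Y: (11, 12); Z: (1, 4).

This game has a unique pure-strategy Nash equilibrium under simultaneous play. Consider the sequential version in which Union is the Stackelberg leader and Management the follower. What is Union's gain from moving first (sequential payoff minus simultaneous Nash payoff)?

Backward induction with Union moving first.
- Soft → Management plays Z (best of 9, 0, 10); Union gets 5.
- Firm → Management plays Y (best of 3, 9, 5); Union gets 12.
- Hard → Management plays Y (best of 1, 12, 4); Union gets 11.
Among 5, 12, 11, the best is 12 at Firm. Subgame-perfect outcome: (Firm, Y) with payoffs (12, 9).
Under simultaneous play:
Union's best replies: X→Firm; Y→Firm; Z→Firm.
Management's best replies: Soft→Z; Firm→Y; Hard→Y.
Only (Firm, Y) has each player best-responding; Nash payoffs (12, 9).
Union's commitment gain: 12 − 12 = 0.

0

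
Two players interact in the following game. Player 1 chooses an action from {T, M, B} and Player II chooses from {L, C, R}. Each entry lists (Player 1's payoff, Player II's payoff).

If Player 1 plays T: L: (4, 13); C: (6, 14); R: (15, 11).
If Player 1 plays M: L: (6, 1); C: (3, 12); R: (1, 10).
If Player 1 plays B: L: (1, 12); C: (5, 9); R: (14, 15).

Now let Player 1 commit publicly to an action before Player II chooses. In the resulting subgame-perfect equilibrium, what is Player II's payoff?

Player II best-responds to each possible Player 1 move:
- T: Player II compares 13, 14, 11 and picks C; Player 1 would get 6.
- M: Player II compares 1, 12, 10 and picks C; Player 1 would get 3.
- B: Player II compares 12, 9, 15 and picks R; Player 1 would get 14.
Among 6, 3, 14, the best is 14 at B. Subgame-perfect outcome: (B, R) with payoffs (14, 15).

15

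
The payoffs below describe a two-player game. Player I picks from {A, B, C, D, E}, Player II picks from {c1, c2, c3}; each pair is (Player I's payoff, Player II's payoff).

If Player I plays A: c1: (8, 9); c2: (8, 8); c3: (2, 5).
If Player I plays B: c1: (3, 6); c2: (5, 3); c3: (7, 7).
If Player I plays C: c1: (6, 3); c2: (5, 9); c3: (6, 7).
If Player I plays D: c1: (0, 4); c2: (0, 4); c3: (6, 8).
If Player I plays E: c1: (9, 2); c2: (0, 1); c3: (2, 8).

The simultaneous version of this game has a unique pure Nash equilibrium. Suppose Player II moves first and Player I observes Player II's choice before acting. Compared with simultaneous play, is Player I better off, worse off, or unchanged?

better off

Backward induction with Player II moving first.
- c1 → Player I plays E (best of 8, 3, 6, 0, 9); Player II gets 2.
- c2 → Player I plays A (best of 8, 5, 5, 0, 0); Player II gets 8.
- c3 → Player I plays B (best of 2, 7, 6, 6, 2); Player II gets 7.
Maximizing over 2, 8, 7, Player II chooses c2. Subgame-perfect outcome: (A, c2) with payoffs (8, 8).
Under simultaneous play:
Player I's best replies: c1→E; c2→A; c3→B.
Player II's best replies: A→c1; B→c3; C→c2; D→c3; E→c3.
Only (B, c3) has each player best-responding; Nash payoffs (7, 7).
Player I earns 8 sequentially versus 7 at the Nash outcome: better off.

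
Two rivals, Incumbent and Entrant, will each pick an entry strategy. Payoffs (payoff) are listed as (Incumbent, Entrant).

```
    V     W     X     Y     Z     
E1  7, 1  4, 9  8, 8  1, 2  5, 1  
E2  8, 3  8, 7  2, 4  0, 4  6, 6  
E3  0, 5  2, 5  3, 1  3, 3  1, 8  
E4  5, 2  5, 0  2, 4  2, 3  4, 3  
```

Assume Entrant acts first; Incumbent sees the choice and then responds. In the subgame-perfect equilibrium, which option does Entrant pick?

X

Backward induction with Entrant moving first.
- V → Incumbent plays E2 (best of 7, 8, 0, 5); Entrant gets 3.
- W → Incumbent plays E2 (best of 4, 8, 2, 5); Entrant gets 7.
- X → Incumbent plays E1 (best of 8, 2, 3, 2); Entrant gets 8.
- Y → Incumbent plays E3 (best of 1, 0, 3, 2); Entrant gets 3.
- Z → Incumbent plays E2 (best of 5, 6, 1, 4); Entrant gets 6.
Entrant's induced payoffs are 3, 7, 8, 3, 6, so Entrant commits to X. Subgame-perfect outcome: (E1, X) with payoffs (8, 8).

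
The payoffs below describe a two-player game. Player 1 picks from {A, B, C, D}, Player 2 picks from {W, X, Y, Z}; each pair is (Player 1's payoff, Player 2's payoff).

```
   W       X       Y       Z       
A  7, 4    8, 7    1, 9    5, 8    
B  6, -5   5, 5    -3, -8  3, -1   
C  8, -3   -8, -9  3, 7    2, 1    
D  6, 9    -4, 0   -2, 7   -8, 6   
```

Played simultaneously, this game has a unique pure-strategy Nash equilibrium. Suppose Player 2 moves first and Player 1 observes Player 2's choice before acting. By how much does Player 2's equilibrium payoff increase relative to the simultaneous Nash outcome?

Solve by backward induction (Player 2 leads).
- W: BR = C, leader payoff -3.
- X: BR = A, leader payoff 7.
- Y: BR = C, leader payoff 7.
- Z: BR = A, leader payoff 8.
Player 2's induced payoffs are -3, 7, 7, 8, so Player 2 commits to Z. Subgame-perfect outcome: (A, Z) with payoffs (5, 8).
Under simultaneous play:
Player 1's best replies: W→C; X→A; Y→C; Z→A.
Player 2's best replies: A→Y; B→X; C→Y; D→W.
Only (C, Y) has each player best-responding; Nash payoffs (3, 7).
Player 2's commitment gain: 8 − 7 = 1.

1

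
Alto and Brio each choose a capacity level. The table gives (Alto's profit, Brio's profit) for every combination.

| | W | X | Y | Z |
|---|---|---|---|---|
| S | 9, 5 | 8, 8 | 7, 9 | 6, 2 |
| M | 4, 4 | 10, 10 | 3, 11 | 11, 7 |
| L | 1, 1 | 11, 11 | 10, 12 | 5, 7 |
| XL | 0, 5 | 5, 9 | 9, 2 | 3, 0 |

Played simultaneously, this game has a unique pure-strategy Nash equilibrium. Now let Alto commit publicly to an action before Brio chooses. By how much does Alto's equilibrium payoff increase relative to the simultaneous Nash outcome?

0

Solve by backward induction (Alto leads).
- S: Brio compares 5, 8, 9, 2 and picks Y; Alto would get 7.
- M: Brio compares 4, 10, 11, 7 and picks Y; Alto would get 3.
- L: Brio compares 1, 11, 12, 7 and picks Y; Alto would get 10.
- XL: Brio compares 5, 9, 2, 0 and picks X; Alto would get 5.
Among 7, 3, 10, 5, the best is 10 at L. Subgame-perfect outcome: (L, Y) with payoffs (10, 12).
Now find the simultaneous Nash equilibrium.
Alto's best replies: W→S; X→L; Y→L; Z→M.
Brio's best replies: S→Y; M→Y; L→Y; XL→X.
The unique mutual best reply is (L, Y), giving (10, 12).
Alto's commitment gain: 10 − 10 = 0.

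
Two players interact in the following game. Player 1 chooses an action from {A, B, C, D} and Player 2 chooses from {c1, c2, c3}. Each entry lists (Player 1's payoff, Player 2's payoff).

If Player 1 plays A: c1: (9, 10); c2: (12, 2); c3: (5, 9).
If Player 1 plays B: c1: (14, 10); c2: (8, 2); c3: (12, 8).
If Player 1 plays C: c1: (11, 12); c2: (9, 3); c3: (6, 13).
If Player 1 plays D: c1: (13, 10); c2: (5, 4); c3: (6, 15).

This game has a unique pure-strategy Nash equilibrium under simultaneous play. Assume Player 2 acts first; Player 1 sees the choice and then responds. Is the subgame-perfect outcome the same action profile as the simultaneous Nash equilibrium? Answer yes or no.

Player 1 best-responds to each possible Player 2 move:
- c1: Player 1 compares 9, 14, 11, 13 and picks B; Player 2 would get 10.
- c2: Player 1 compares 12, 8, 9, 5 and picks A; Player 2 would get 2.
- c3: Player 1 compares 5, 12, 6, 6 and picks B; Player 2 would get 8.
Among 10, 2, 8, the best is 10 at c1. Subgame-perfect outcome: (B, c1) with payoffs (14, 10).
Under simultaneous play:
Player 1's best replies: c1→B; c2→A; c3→B.
Player 2's best replies: A→c1; B→c1; C→c3; D→c3.
Only (B, c1) has each player best-responding; Nash payoffs (14, 10).
Sequential outcome (B, c1) coincides with the Nash profile (B, c1).

yes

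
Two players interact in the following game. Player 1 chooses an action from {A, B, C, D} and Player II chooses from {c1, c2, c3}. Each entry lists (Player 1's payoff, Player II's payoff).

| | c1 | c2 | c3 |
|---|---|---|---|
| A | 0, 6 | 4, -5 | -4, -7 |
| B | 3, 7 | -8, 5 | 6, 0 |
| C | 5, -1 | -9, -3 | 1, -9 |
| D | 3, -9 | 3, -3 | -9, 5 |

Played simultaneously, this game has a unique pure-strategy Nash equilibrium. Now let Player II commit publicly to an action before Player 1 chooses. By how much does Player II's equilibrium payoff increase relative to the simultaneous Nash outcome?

1

Player 1 best-responds to each possible Player II move:
- c1 → Player 1 plays C (best of 0, 3, 5, 3); Player II gets -1.
- c2 → Player 1 plays A (best of 4, -8, -9, 3); Player II gets -5.
- c3 → Player 1 plays B (best of -4, 6, 1, -9); Player II gets 0.
Maximizing over -1, -5, 0, Player II chooses c3. Subgame-perfect outcome: (B, c3) with payoffs (6, 0).
Under simultaneous play:
Player 1's best replies: c1→C; c2→A; c3→B.
Player II's best replies: A→c1; B→c1; C→c1; D→c3.
The unique mutual best reply is (C, c1), giving (5, -1).
Player II's commitment gain: 0 − -1 = 1.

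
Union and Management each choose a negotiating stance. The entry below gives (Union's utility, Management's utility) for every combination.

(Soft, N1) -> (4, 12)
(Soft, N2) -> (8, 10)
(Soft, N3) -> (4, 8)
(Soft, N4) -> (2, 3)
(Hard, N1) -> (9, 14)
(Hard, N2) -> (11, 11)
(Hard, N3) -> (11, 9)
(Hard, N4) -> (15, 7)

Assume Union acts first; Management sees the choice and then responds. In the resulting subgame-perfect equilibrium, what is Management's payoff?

14

Backward induction with Union moving first.
- Soft: Management compares 12, 10, 8, 3 and picks N1; Union would get 4.
- Hard: Management compares 14, 11, 9, 7 and picks N1; Union would get 9.
Union's induced payoffs are 4, 9, so Union commits to Hard. Subgame-perfect outcome: (Hard, N1) with payoffs (9, 14).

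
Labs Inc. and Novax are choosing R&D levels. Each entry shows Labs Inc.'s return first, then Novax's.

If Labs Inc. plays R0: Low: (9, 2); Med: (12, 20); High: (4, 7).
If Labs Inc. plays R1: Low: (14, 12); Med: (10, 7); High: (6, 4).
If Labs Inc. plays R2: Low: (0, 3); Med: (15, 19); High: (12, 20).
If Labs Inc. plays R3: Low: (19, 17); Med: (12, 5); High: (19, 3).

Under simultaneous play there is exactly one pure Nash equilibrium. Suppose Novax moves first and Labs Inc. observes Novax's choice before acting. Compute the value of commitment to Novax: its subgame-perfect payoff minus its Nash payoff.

Labs Inc. best-responds to each possible Novax move:
- Low: BR = R3, leader payoff 17.
- Med: BR = R2, leader payoff 19.
- High: BR = R3, leader payoff 3.
Novax's induced payoffs are 17, 19, 3, so Novax commits to Med. Subgame-perfect outcome: (R2, Med) with payoffs (15, 19).
Under simultaneous play:
Labs Inc.'s best replies: Low→R3; Med→R2; High→R3.
Novax's best replies: R0→Med; R1→Low; R2→High; R3→Low.
The unique mutual best reply is (R3, Low), giving (19, 17).
Novax's commitment gain: 19 − 17 = 2.

2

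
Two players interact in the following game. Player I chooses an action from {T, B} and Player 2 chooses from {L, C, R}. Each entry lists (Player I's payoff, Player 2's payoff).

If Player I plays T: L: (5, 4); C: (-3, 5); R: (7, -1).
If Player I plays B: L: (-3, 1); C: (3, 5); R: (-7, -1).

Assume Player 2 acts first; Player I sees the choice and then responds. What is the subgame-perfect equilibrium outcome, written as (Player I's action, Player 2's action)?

(B, C)

Player I best-responds to each possible Player 2 move:
- L: BR = T, leader payoff 4.
- C: BR = B, leader payoff 5.
- R: BR = T, leader payoff -1.
Maximizing over 4, 5, -1, Player 2 chooses C. Subgame-perfect outcome: (B, C) with payoffs (3, 5).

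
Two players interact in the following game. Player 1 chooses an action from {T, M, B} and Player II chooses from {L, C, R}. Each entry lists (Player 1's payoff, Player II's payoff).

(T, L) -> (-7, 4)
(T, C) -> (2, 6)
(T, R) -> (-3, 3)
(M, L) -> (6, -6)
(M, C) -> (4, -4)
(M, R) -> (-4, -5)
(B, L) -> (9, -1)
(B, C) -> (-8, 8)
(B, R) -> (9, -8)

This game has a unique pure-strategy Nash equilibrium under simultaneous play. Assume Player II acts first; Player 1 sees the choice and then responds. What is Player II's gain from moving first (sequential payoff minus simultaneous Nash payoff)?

Work backward from Player 1's decision.
- L → Player 1 plays B (best of -7, 6, 9); Player II gets -1.
- C → Player 1 plays M (best of 2, 4, -8); Player II gets -4.
- R → Player 1 plays B (best of -3, -4, 9); Player II gets -8.
Player II's induced payoffs are -1, -4, -8, so Player II commits to L. Subgame-perfect outcome: (B, L) with payoffs (9, -1).
Now find the simultaneous Nash equilibrium.
Player 1's best replies: L→B; C→M; R→B.
Player II's best replies: T→C; M→C; B→C.
The unique mutual best reply is (M, C), giving (4, -4).
Player II's commitment gain: -1 − -4 = 3.

3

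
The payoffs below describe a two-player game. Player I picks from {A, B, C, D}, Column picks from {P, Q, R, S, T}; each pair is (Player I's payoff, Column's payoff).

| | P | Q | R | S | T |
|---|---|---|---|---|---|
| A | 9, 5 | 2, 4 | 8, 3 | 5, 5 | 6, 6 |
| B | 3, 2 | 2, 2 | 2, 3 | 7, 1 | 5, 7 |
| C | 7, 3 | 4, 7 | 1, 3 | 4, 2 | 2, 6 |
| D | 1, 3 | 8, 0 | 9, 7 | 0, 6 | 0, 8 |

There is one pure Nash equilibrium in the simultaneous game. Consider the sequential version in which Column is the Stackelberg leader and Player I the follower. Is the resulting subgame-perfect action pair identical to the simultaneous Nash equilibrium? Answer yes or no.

no

Work backward from Player I's decision.
- P → Player I plays A (best of 9, 3, 7, 1); Column gets 5.
- Q → Player I plays D (best of 2, 2, 4, 8); Column gets 0.
- R → Player I plays D (best of 8, 2, 1, 9); Column gets 7.
- S → Player I plays B (best of 5, 7, 4, 0); Column gets 1.
- T → Player I plays A (best of 6, 5, 2, 0); Column gets 6.
Maximizing over 5, 0, 7, 1, 6, Column chooses R. Subgame-perfect outcome: (D, R) with payoffs (9, 7).
Under simultaneous play:
Player I's best replies: P→A; Q→D; R→D; S→B; T→A.
Column's best replies: A→T; B→T; C→Q; D→T.
The unique mutual best reply is (A, T), giving (6, 6).
Sequential outcome (D, R) differs from the Nash profile (A, T).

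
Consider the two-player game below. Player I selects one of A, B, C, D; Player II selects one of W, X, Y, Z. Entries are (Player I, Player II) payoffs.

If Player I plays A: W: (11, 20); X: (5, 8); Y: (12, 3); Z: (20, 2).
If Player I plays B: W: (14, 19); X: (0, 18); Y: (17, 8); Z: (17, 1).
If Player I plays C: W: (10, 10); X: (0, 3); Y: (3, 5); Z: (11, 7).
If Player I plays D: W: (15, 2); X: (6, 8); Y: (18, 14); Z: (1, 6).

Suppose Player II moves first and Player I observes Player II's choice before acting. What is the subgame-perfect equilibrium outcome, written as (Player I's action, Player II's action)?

(D, Y)

Solve by backward induction (Player II leads).
- W: BR = D, leader payoff 2.
- X: BR = D, leader payoff 8.
- Y: BR = D, leader payoff 14.
- Z: BR = A, leader payoff 2.
Maximizing over 2, 8, 14, 2, Player II chooses Y. Subgame-perfect outcome: (D, Y) with payoffs (18, 14).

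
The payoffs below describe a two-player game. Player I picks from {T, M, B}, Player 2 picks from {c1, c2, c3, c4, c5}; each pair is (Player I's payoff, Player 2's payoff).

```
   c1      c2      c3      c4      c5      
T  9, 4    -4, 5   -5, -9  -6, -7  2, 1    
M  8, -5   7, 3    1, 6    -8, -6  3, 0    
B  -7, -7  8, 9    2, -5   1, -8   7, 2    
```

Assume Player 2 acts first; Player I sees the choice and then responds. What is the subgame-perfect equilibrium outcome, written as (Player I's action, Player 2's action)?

(B, c2)

Player I best-responds to each possible Player 2 move:
- c1: BR = T, leader payoff 4.
- c2: BR = B, leader payoff 9.
- c3: BR = B, leader payoff -5.
- c4: BR = B, leader payoff -8.
- c5: BR = B, leader payoff 2.
Among 4, 9, -5, -8, 2, the best is 9 at c2. Subgame-perfect outcome: (B, c2) with payoffs (8, 9).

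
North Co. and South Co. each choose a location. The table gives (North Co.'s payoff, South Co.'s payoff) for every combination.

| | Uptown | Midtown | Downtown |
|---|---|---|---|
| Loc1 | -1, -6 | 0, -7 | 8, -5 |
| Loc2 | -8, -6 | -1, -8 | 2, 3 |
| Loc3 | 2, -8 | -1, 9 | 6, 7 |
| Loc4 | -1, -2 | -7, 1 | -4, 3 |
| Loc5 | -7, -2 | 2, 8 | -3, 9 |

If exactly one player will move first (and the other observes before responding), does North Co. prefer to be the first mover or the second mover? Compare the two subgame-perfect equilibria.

first

If North Co. leads: South Co.'s best replies are Loc1→Downtown, Loc2→Downtown, Loc3→Midtown, Loc4→Downtown, Loc5→Downtown; North Co.'s induced payoffs 8, 2, -1, -4, -3; outcome (Loc1, Downtown), payoffs (8, -5).
If South Co. leads: North Co.'s best replies are Uptown→Loc3, Midtown→Loc5, Downtown→Loc1; South Co.'s induced payoffs -8, 8, -5; outcome (Loc5, Midtown), payoffs (2, 8).
North Co. gets 8 moving first and 2 moving second, so North Co. prefers to move first.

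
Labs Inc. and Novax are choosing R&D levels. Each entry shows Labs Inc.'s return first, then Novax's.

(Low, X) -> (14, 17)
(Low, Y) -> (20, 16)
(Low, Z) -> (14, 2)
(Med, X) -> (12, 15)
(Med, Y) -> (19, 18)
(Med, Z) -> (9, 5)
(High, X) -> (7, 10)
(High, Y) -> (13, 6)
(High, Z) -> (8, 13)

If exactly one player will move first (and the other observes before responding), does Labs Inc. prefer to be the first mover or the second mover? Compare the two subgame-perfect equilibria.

If Labs Inc. leads: Novax's best replies are Low→X, Med→Y, High→Z; Labs Inc.'s induced payoffs 14, 19, 8; outcome (Med, Y), payoffs (19, 18).
If Novax leads: Labs Inc.'s best replies are X→Low, Y→Low, Z→Low; Novax's induced payoffs 17, 16, 2; outcome (Low, X), payoffs (14, 17).
Labs Inc. gets 19 moving first and 14 moving second, so Labs Inc. prefers to move first.

first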